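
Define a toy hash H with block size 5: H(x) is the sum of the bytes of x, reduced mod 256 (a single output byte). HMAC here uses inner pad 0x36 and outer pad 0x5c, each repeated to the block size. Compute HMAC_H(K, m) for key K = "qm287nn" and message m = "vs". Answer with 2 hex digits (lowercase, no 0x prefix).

a5

Key "qm287nn" = 71 6d 32 38 37 6e 6e is 7 bytes > B = 5, so hash it first: H(key) = 5b, then zero-pad to 5 bytes: K' = 5b 00 00 00 00.
K' ⊕ ipad = 6d 36 36 36 36.  K' ⊕ opad = 07 5c 5c 5c 5c.
Inner input = (K'⊕ipad) ∥ m = 6d 36 36 36 36 ∥ 76 73.
Inner hash: sum = 109+54+54+54+54+118+115 = 558; mod 256 = 46 → 2e.
Outer input = (K'⊕opad) ∥ inner = 07 5c 5c 5c 5c ∥ 2e.
Outer hash (tag): sum = 7+92+92+92+92+46 = 421; mod 256 = 165 → a5.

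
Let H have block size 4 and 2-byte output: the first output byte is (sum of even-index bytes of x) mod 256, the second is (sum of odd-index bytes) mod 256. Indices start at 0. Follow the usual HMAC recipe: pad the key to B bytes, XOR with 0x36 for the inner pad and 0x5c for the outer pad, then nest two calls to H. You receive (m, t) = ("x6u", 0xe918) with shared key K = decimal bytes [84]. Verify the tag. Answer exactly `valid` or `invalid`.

invalid

Key decimal bytes [84] = 54 is 1 byte ≤ B = 4; zero-pad to 4 bytes: K' = 54 00 00 00.
K' ⊕ ipad = 62 36 36 36; K' ⊕ opad = 08 5c 5c 5c.
Inner hash: even-index sum = 389 mod 256 = 133; odd-index sum = 162 mod 256 = 162 → 85 a2.
Outer hash (recomputed tag): even-index sum = 233 mod 256 = 233; odd-index sum = 346 mod 256 = 90 → e9 5a.
Recomputed tag = e95a; claimed = e918 → mismatch.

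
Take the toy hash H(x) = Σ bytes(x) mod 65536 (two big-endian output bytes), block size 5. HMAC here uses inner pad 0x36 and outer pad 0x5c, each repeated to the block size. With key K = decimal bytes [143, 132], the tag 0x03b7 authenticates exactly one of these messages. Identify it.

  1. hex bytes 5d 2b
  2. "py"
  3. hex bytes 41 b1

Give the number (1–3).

2

Key decimal bytes [143, 132] = 8f 84 is 2 bytes ≤ B = 5; zero-pad to 5 bytes: K' = 8f 84 00 00 00.
K' ⊕ ipad = b9 b2 36 36 36; K' ⊕ opad = d3 d8 5c 5c 5c.
m1: inner = H(b9 b2 36 36 36 5d 2b) = 02 95; tag = H(d3 d8 5c 5c 5c 02 95) = 0356
m2: inner = H(b9 b2 36 36 36 70 79) = 02 f6; tag = H(d3 d8 5c 5c 5c 02 f6) = 03b7 ← matches
m3: inner = H(b9 b2 36 36 36 41 b1) = 02 ff; tag = H(d3 d8 5c 5c 5c 02 ff) = 03c0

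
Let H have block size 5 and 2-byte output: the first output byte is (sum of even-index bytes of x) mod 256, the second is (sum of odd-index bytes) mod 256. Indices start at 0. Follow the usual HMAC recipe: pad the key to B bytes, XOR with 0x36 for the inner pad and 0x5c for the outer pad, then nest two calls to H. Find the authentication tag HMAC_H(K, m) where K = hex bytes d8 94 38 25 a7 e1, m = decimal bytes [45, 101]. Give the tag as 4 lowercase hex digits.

Key hex bytes d8 94 38 25 a7 e1 is 6 bytes > B = 5, so hash it first: H(key) = b7 9a, then zero-pad to 5 bytes: K' = b7 9a 00 00 00.
K' ⊕ ipad = 81 ac 36 36 36.  K' ⊕ opad = eb c6 5c 5c 5c.
Inner input = (K'⊕ipad) ∥ m = 81 ac 36 36 36 ∥ 2d 65.
Inner hash: even-index sum = 338 mod 256 = 82; odd-index sum = 271 mod 256 = 15 → 52 0f.
Outer input = (K'⊕opad) ∥ inner = eb c6 5c 5c 5c ∥ 52 0f.
Outer hash (tag): even-index sum = 434 mod 256 = 178; odd-index sum = 372 mod 256 = 116 → b2 74.

b274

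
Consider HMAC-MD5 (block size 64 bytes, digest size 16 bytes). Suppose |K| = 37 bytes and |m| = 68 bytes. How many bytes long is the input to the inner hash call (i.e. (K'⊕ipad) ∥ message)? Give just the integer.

132

Key is 37 ≤ 64 bytes, zero-padded: |K'| = 64.
Inner input = (K'⊕ipad) ∥ m → 64 + 68 = 132 bytes.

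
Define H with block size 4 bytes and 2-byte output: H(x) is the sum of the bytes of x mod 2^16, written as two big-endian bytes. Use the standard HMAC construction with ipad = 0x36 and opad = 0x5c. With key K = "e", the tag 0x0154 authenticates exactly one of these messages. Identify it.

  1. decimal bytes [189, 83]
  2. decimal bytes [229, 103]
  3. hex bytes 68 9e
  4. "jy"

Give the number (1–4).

Key "e" = 65 is 1 byte ≤ B = 4; zero-pad to 4 bytes: K' = 65 00 00 00.
K' ⊕ ipad = 53 36 36 36; K' ⊕ opad = 39 5c 5c 5c.
m1: inner = H(53 36 36 36 bd 53) = 02 05; tag = H(39 5c 5c 5c 02 05) = 0154 ← matches
m2: inner = H(53 36 36 36 e5 67) = 02 41; tag = H(39 5c 5c 5c 02 41) = 0190
m3: inner = H(53 36 36 36 68 9e) = 01 fb; tag = H(39 5c 5c 5c 01 fb) = 0249
m4: inner = H(53 36 36 36 6a 79) = 01 d8; tag = H(39 5c 5c 5c 01 d8) = 0226

1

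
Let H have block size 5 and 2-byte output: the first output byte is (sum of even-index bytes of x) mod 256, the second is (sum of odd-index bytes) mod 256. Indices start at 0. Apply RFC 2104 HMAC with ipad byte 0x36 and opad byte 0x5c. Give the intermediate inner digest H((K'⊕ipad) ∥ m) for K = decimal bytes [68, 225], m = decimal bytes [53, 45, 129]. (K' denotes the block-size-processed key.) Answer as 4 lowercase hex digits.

Key decimal bytes [68, 225] = 44 e1 is 2 bytes ≤ B = 5; zero-pad to 5 bytes: K' = 44 e1 00 00 00.
K' ⊕ ipad = 72 d7 36 36 36.
Inner input = 72 d7 36 36 36 ∥ 35 2d 81.
Inner hash: even-index sum = 267 mod 256 = 11; odd-index sum = 451 mod 256 = 195 → 0b c3.

0bc3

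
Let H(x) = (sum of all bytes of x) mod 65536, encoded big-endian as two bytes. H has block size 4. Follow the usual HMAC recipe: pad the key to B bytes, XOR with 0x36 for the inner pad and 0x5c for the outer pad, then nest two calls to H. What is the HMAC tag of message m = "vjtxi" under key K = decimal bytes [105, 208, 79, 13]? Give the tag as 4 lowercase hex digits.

Key decimal bytes [105, 208, 79, 13] = 69 d0 4f 0d is exactly B = 4 bytes: K' = 69 d0 4f 0d.
K' ⊕ ipad = 5f e6 79 3b.  K' ⊕ opad = 35 8c 13 51.
Inner input = (K'⊕ipad) ∥ m = 5f e6 79 3b ∥ 76 6a 74 78 69.
Inner hash: sum = 95+230+121+59+118+106+116+120+105 = 1070 → 04 2e.
Outer input = (K'⊕opad) ∥ inner = 35 8c 13 51 ∥ 04 2e.
Outer hash (tag): sum = 53+140+19+81+4+46 = 343 → 01 57.

0157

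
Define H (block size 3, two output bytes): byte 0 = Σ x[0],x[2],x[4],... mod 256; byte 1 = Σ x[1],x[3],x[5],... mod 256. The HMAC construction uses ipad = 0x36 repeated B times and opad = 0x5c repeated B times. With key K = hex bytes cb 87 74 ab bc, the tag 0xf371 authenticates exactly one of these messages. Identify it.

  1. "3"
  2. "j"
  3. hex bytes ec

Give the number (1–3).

3

Key hex bytes cb 87 74 ab bc is 5 bytes > B = 3, so hash it first: H(key) = fb 32, then zero-pad to 3 bytes: K' = fb 32 00.
K' ⊕ ipad = cd 04 36; K' ⊕ opad = a7 6e 5c.
m1: inner = H(cd 04 36 33) = 03 37; tag = H(a7 6e 5c 03 37) = 3a71
m2: inner = H(cd 04 36 6a) = 03 6e; tag = H(a7 6e 5c 03 6e) = 7171
m3: inner = H(cd 04 36 ec) = 03 f0; tag = H(a7 6e 5c 03 f0) = f371 ← matches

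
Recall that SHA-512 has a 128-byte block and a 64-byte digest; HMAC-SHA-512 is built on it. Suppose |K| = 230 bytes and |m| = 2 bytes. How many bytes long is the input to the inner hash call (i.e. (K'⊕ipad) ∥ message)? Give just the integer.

Key is 230 > 128 bytes, so it is hashed to 64 bytes then zero-padded to 128: |K'| = 128.
Inner input = (K'⊕ipad) ∥ m → 128 + 2 = 130 bytes.

130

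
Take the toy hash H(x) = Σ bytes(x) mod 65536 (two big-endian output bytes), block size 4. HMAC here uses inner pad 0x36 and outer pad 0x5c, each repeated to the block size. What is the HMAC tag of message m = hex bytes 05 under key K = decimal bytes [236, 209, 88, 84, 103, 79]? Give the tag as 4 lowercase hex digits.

Key decimal bytes [236, 209, 88, 84, 103, 79] = ec d1 58 54 67 4f is 6 bytes > B = 4, so hash it first: H(key) = 03 1f, then zero-pad to 4 bytes: K' = 03 1f 00 00.
K' ⊕ ipad = 35 29 36 36.  K' ⊕ opad = 5f 43 5c 5c.
Inner input = (K'⊕ipad) ∥ m = 35 29 36 36 ∥ 05.
Inner hash: sum = 53+41+54+54+5 = 207 → 00 cf.
Outer input = (K'⊕opad) ∥ inner = 5f 43 5c 5c ∥ 00 cf.
Outer hash (tag): sum = 95+67+92+92+0+207 = 553 → 02 29.

0229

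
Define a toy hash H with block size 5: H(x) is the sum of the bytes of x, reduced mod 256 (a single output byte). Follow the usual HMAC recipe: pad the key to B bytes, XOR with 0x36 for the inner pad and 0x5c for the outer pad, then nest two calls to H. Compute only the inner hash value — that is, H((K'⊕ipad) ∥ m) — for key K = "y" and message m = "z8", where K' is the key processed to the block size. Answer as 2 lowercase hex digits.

d9

Key "y" = 79 is 1 byte ≤ B = 5; zero-pad to 5 bytes: K' = 79 00 00 00 00.
K' ⊕ ipad = 4f 36 36 36 36.
Inner input = 4f 36 36 36 36 ∥ 7a 38.
Inner hash: sum = 79+54+54+54+54+122+56 = 473; mod 256 = 217 → d9.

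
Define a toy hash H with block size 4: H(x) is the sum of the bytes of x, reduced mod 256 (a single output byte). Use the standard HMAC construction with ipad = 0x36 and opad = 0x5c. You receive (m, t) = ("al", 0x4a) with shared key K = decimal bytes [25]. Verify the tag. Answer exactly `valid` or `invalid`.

invalid

Key decimal bytes [25] = 19 is 1 byte ≤ B = 4; zero-pad to 4 bytes: K' = 19 00 00 00.
K' ⊕ ipad = 2f 36 36 36; K' ⊕ opad = 45 5c 5c 5c.
Inner hash: sum = 47+54+54+54+97+108 = 414; mod 256 = 158 → 9e.
Outer hash (recomputed tag): sum = 69+92+92+92+158 = 503; mod 256 = 247 → f7.
Recomputed tag = f7; claimed = 4a → mismatch.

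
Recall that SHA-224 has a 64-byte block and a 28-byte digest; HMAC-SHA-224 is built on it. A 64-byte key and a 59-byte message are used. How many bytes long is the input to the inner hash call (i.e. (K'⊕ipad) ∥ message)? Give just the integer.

123

Key is 64 ≤ 64 bytes, zero-padded: |K'| = 64.
Inner input = (K'⊕ipad) ∥ m → 64 + 59 = 123 bytes.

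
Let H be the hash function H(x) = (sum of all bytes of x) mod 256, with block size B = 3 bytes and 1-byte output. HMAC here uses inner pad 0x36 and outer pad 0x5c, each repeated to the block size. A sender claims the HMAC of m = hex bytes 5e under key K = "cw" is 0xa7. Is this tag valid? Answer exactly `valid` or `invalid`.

Key "cw" = 63 77 is 2 bytes ≤ B = 3; zero-pad to 3 bytes: K' = 63 77 00.
K' ⊕ ipad = 55 41 36; K' ⊕ opad = 3f 2b 5c.
Inner hash: sum = 85+65+54+94 = 298; mod 256 = 42 → 2a.
Outer hash (recomputed tag): sum = 63+43+92+42 = 240 → f0.
Recomputed tag = f0; claimed = a7 → mismatch.

invalid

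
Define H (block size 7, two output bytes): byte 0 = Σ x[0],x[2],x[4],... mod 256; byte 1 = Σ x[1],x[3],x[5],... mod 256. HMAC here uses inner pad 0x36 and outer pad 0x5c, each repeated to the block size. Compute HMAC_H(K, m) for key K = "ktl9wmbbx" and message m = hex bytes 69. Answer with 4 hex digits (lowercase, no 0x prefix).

Key "ktl9wmbbx" = 6b 74 6c 39 77 6d 62 62 78 is 9 bytes > B = 7, so hash it first: H(key) = 28 7c, then zero-pad to 7 bytes: K' = 28 7c 00 00 00 00 00.
K' ⊕ ipad = 1e 4a 36 36 36 36 36.  K' ⊕ opad = 74 20 5c 5c 5c 5c 5c.
Inner input = (K'⊕ipad) ∥ m = 1e 4a 36 36 36 36 36 ∥ 69.
Inner hash: even-index sum = 192 mod 256 = 192; odd-index sum = 287 mod 256 = 31 → c0 1f.
Outer input = (K'⊕opad) ∥ inner = 74 20 5c 5c 5c 5c 5c ∥ c0 1f.
Outer hash (tag): even-index sum = 423 mod 256 = 167; odd-index sum = 408 mod 256 = 152 → a7 98.

a798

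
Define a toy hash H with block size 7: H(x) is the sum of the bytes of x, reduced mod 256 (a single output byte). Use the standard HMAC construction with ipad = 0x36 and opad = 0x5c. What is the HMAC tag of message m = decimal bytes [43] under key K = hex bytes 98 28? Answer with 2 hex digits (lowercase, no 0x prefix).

Key hex bytes 98 28 is 2 bytes ≤ B = 7; zero-pad to 7 bytes: K' = 98 28 00 00 00 00 00.
K' ⊕ ipad = ae 1e 36 36 36 36 36.  K' ⊕ opad = c4 74 5c 5c 5c 5c 5c.
Inner input = (K'⊕ipad) ∥ m = ae 1e 36 36 36 36 36 ∥ 2b.
Inner hash: sum = 174+30+54+54+54+54+54+43 = 517; mod 256 = 5 → 05.
Outer input = (K'⊕opad) ∥ inner = c4 74 5c 5c 5c 5c 5c ∥ 05.
Outer hash (tag): sum = 196+116+92+92+92+92+92+5 = 777; mod 256 = 9 → 09.

09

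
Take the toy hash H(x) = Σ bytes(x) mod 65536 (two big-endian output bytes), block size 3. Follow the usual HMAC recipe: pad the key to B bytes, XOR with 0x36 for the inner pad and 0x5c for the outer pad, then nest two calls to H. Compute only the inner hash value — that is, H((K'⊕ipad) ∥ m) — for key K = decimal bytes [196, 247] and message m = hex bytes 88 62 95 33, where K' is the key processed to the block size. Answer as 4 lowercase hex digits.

Key decimal bytes [196, 247] = c4 f7 is 2 bytes ≤ B = 3; zero-pad to 3 bytes: K' = c4 f7 00.
K' ⊕ ipad = f2 c1 36.
Inner input = f2 c1 36 ∥ 88 62 95 33.
Inner hash: sum = 242+193+54+136+98+149+51 = 923 → 03 9b.

039b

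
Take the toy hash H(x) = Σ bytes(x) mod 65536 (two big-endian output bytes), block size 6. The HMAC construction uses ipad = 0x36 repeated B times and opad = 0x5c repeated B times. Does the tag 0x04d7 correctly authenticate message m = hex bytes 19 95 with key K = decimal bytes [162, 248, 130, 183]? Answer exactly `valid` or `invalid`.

Key decimal bytes [162, 248, 130, 183] = a2 f8 82 b7 is 4 bytes ≤ B = 6; zero-pad to 6 bytes: K' = a2 f8 82 b7 00 00.
K' ⊕ ipad = 94 ce b4 81 36 36; K' ⊕ opad = fe a4 de eb 5c 5c.
Inner hash: sum = 148+206+180+129+54+54+25+149 = 945 → 03 b1.
Outer hash (recomputed tag): sum = 254+164+222+235+92+92+3+177 = 1239 → 04 d7.
Recomputed tag = 04d7; claimed = 04d7 → match.

valid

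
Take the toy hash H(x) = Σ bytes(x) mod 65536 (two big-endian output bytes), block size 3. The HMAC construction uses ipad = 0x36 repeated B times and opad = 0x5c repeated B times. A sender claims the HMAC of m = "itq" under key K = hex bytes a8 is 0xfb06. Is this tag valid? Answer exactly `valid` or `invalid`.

invalid

Key hex bytes a8 is 1 byte ≤ B = 3; zero-pad to 3 bytes: K' = a8 00 00.
K' ⊕ ipad = 9e 36 36; K' ⊕ opad = f4 5c 5c.
Inner hash: sum = 158+54+54+105+116+113 = 600 → 02 58.
Outer hash (recomputed tag): sum = 244+92+92+2+88 = 518 → 02 06.
Recomputed tag = 0206; claimed = fb06 → mismatch.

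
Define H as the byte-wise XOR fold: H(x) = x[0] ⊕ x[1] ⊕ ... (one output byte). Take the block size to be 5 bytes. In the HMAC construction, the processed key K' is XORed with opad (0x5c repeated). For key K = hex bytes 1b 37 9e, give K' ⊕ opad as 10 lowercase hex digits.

Key hex bytes 1b 37 9e is 3 bytes ≤ B = 5; zero-pad to 5 bytes: K' = 1b 37 9e 00 00.
XOR each byte with 0x5c: 1b⊕5c=47, 37⊕5c=6b, 9e⊕5c=c2, 00⊕5c=5c, 00⊕5c=5c.

476bc25c5c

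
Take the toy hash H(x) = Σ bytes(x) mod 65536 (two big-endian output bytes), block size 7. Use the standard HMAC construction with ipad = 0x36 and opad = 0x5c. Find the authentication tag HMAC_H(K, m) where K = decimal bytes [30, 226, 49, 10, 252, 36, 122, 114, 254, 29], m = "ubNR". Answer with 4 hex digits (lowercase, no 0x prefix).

Key decimal bytes [30, 226, 49, 10, 252, 36, 122, 114, 254, 29] = 1e e2 31 0a fc 24 7a 72 fe 1d is 10 bytes > B = 7, so hash it first: H(key) = 04 62, then zero-pad to 7 bytes: K' = 04 62 00 00 00 00 00.
K' ⊕ ipad = 32 54 36 36 36 36 36.  K' ⊕ opad = 58 3e 5c 5c 5c 5c 5c.
Inner input = (K'⊕ipad) ∥ m = 32 54 36 36 36 36 36 ∥ 75 62 4e 52.
Inner hash: sum = 50+84+54+54+54+54+54+117+98+78+82 = 779 → 03 0b.
Outer input = (K'⊕opad) ∥ inner = 58 3e 5c 5c 5c 5c 5c ∥ 03 0b.
Outer hash (tag): sum = 88+62+92+92+92+92+92+3+11 = 624 → 02 70.

0270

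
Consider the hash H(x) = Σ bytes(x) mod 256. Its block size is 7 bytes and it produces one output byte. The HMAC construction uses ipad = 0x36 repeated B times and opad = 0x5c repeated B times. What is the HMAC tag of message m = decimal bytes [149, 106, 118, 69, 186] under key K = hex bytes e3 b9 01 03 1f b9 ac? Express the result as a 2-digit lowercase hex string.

Key hex bytes e3 b9 01 03 1f b9 ac is exactly B = 7 bytes: K' = e3 b9 01 03 1f b9 ac.
K' ⊕ ipad = d5 8f 37 35 29 8f 9a.  K' ⊕ opad = bf e5 5d 5f 43 e5 f0.
Inner input = (K'⊕ipad) ∥ m = d5 8f 37 35 29 8f 9a ∥ 95 6a 76 45 ba.
Inner hash: sum = 213+143+55+53+41+143+154+149+106+118+69+186 = 1430; mod 256 = 150 → 96.
Outer input = (K'⊕opad) ∥ inner = bf e5 5d 5f 43 e5 f0 ∥ 96.
Outer hash (tag): sum = 191+229+93+95+67+229+240+150 = 1294; mod 256 = 14 → 0e.

0e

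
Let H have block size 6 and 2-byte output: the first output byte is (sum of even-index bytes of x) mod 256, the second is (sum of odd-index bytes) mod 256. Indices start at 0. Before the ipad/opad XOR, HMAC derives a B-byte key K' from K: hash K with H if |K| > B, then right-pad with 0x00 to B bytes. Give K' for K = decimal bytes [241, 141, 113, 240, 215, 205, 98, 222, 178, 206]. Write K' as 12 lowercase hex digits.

4df600000000

|K| = 10 > B = 6, so first hash the key.
H(K): even-index sum = 845 mod 256 = 77; odd-index sum = 1014 mod 256 = 246 → 4d f6.
Zero-pad H(K) = 4d f6 to 6 bytes: K' = 4d f6 00 00 00 00.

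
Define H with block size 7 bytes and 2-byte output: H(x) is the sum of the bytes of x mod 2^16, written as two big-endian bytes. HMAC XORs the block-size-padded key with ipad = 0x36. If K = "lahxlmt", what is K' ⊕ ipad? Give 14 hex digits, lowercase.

Key "lahxlmt" = 6c 61 68 78 6c 6d 74 is exactly B = 7 bytes: K' = 6c 61 68 78 6c 6d 74.
XOR each byte with 0x36: 6c⊕36=5a, 61⊕36=57, 68⊕36=5e, 78⊕36=4e, 6c⊕36=5a, 6d⊕36=5b, 74⊕36=42.

5a575e4e5a5b42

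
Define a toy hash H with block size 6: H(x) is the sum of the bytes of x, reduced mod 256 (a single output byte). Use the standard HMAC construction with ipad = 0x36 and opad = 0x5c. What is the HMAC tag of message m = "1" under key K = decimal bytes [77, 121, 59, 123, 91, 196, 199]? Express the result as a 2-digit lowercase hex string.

Key decimal bytes [77, 121, 59, 123, 91, 196, 199] = 4d 79 3b 7b 5b c4 c7 is 7 bytes > B = 6, so hash it first: H(key) = 62, then zero-pad to 6 bytes: K' = 62 00 00 00 00 00.
K' ⊕ ipad = 54 36 36 36 36 36.  K' ⊕ opad = 3e 5c 5c 5c 5c 5c.
Inner input = (K'⊕ipad) ∥ m = 54 36 36 36 36 36 ∥ 31.
Inner hash: sum = 84+54+54+54+54+54+49 = 403; mod 256 = 147 → 93.
Outer input = (K'⊕opad) ∥ inner = 3e 5c 5c 5c 5c 5c ∥ 93.
Outer hash (tag): sum = 62+92+92+92+92+92+147 = 669; mod 256 = 157 → 9d.

9d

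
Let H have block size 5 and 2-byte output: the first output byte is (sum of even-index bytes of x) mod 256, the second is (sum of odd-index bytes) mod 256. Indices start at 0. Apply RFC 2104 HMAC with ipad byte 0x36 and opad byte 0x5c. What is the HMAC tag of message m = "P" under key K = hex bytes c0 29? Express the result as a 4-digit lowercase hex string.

f933

Key hex bytes c0 29 is 2 bytes ≤ B = 5; zero-pad to 5 bytes: K' = c0 29 00 00 00.
K' ⊕ ipad = f6 1f 36 36 36.  K' ⊕ opad = 9c 75 5c 5c 5c.
Inner input = (K'⊕ipad) ∥ m = f6 1f 36 36 36 ∥ 50.
Inner hash: even-index sum = 354 mod 256 = 98; odd-index sum = 165 mod 256 = 165 → 62 a5.
Outer input = (K'⊕opad) ∥ inner = 9c 75 5c 5c 5c ∥ 62 a5.
Outer hash (tag): even-index sum = 505 mod 256 = 249; odd-index sum = 307 mod 256 = 51 → f9 33.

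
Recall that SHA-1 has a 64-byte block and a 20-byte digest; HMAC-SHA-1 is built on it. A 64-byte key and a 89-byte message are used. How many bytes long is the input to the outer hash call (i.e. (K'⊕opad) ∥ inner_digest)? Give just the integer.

Key is 64 ≤ 64 bytes, zero-padded: |K'| = 64.
Outer input = (K'⊕opad) ∥ H(inner) → 64 + 20 = 84 bytes.

84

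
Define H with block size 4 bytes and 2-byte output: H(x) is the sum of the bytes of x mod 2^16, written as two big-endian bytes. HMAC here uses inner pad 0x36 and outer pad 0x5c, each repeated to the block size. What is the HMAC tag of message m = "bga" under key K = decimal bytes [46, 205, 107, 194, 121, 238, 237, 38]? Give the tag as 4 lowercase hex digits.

Key decimal bytes [46, 205, 107, 194, 121, 238, 237, 38] = 2e cd 6b c2 79 ee ed 26 is 8 bytes > B = 4, so hash it first: H(key) = 04 a2, then zero-pad to 4 bytes: K' = 04 a2 00 00.
K' ⊕ ipad = 32 94 36 36.  K' ⊕ opad = 58 fe 5c 5c.
Inner input = (K'⊕ipad) ∥ m = 32 94 36 36 ∥ 62 67 61.
Inner hash: sum = 50+148+54+54+98+103+97 = 604 → 02 5c.
Outer input = (K'⊕opad) ∥ inner = 58 fe 5c 5c ∥ 02 5c.
Outer hash (tag): sum = 88+254+92+92+2+92 = 620 → 02 6c.

026c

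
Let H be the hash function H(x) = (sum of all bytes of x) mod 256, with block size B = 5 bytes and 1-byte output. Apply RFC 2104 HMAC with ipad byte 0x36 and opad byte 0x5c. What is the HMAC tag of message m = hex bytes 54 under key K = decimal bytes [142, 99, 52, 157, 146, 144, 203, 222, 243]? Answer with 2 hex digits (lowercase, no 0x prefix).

2e

Key decimal bytes [142, 99, 52, 157, 146, 144, 203, 222, 243] = 8e 63 34 9d 92 90 cb de f3 is 9 bytes > B = 5, so hash it first: H(key) = 80, then zero-pad to 5 bytes: K' = 80 00 00 00 00.
K' ⊕ ipad = b6 36 36 36 36.  K' ⊕ opad = dc 5c 5c 5c 5c.
Inner input = (K'⊕ipad) ∥ m = b6 36 36 36 36 ∥ 54.
Inner hash: sum = 182+54+54+54+54+84 = 482; mod 256 = 226 → e2.
Outer input = (K'⊕opad) ∥ inner = dc 5c 5c 5c 5c ∥ e2.
Outer hash (tag): sum = 220+92+92+92+92+226 = 814; mod 256 = 46 → 2e.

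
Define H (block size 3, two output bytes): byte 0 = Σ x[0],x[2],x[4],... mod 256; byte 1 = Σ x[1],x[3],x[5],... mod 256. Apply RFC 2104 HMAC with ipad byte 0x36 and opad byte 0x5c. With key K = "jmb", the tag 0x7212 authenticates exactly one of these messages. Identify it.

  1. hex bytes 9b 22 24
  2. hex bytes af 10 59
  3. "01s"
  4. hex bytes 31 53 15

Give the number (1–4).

Key "jmb" = 6a 6d 62 is exactly B = 3 bytes: K' = 6a 6d 62.
K' ⊕ ipad = 5c 5b 54; K' ⊕ opad = 36 31 3e.
m1: inner = H(5c 5b 54 9b 22 24) = d2 1a; tag = H(36 31 3e d2 1a) = 8e03
m2: inner = H(5c 5b 54 af 10 59) = c0 63; tag = H(36 31 3e c0 63) = d7f1
m3: inner = H(5c 5b 54 30 31 73) = e1 fe; tag = H(36 31 3e e1 fe) = 7212 ← matches
m4: inner = H(5c 5b 54 31 53 15) = 03 a1; tag = H(36 31 3e 03 a1) = 1534

3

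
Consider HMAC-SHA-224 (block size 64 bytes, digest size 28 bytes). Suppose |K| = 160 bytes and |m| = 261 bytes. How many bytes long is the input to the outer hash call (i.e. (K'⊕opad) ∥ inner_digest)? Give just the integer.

Key is 160 > 64 bytes, so it is hashed to 28 bytes then zero-padded to 64: |K'| = 64.
Outer input = (K'⊕opad) ∥ H(inner) → 64 + 28 = 92 bytes.

92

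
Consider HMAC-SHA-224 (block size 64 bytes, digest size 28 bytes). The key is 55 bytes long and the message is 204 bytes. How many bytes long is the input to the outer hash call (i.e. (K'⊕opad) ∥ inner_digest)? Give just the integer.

92

Key is 55 ≤ 64 bytes, zero-padded: |K'| = 64.
Outer input = (K'⊕opad) ∥ H(inner) → 64 + 28 = 92 bytes.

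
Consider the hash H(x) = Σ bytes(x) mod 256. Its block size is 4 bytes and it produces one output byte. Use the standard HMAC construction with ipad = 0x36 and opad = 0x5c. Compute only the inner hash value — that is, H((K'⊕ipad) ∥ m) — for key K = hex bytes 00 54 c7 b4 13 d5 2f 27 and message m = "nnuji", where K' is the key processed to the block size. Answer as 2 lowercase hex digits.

Key hex bytes 00 54 c7 b4 13 d5 2f 27 is 8 bytes > B = 4, so hash it first: H(key) = 0d, then zero-pad to 4 bytes: K' = 0d 00 00 00.
K' ⊕ ipad = 3b 36 36 36.
Inner input = 3b 36 36 36 ∥ 6e 6e 75 6a 69.
Inner hash: sum = 59+54+54+54+110+110+117+106+105 = 769; mod 256 = 1 → 01.

01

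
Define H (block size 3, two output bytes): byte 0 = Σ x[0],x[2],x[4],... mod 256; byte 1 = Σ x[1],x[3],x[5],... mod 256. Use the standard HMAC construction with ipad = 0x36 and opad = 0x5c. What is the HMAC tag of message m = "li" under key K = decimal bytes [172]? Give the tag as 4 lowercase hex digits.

ee95

Key decimal bytes [172] = ac is 1 byte ≤ B = 3; zero-pad to 3 bytes: K' = ac 00 00.
K' ⊕ ipad = 9a 36 36.  K' ⊕ opad = f0 5c 5c.
Inner input = (K'⊕ipad) ∥ m = 9a 36 36 ∥ 6c 69.
Inner hash: even-index sum = 313 mod 256 = 57; odd-index sum = 162 mod 256 = 162 → 39 a2.
Outer input = (K'⊕opad) ∥ inner = f0 5c 5c ∥ 39 a2.
Outer hash (tag): even-index sum = 494 mod 256 = 238; odd-index sum = 149 mod 256 = 149 → ee 95.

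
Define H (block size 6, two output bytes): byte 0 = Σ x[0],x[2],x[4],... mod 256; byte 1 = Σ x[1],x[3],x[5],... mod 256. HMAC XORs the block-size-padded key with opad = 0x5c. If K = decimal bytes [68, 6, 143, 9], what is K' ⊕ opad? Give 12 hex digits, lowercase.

185ad3555c5c

Key decimal bytes [68, 6, 143, 9] = 44 06 8f 09 is 4 bytes ≤ B = 6; zero-pad to 6 bytes: K' = 44 06 8f 09 00 00.
XOR each byte with 0x5c: 44⊕5c=18, 06⊕5c=5a, 8f⊕5c=d3, 09⊕5c=55, 00⊕5c=5c, 00⊕5c=5c.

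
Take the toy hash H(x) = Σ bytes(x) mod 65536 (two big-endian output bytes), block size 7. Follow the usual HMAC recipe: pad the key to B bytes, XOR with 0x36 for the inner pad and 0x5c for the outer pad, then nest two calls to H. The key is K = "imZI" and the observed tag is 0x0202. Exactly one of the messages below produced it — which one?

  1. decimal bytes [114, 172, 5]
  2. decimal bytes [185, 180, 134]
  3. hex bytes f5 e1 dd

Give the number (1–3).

1

Key "imZI" = 69 6d 5a 49 is 4 bytes ≤ B = 7; zero-pad to 7 bytes: K' = 69 6d 5a 49 00 00 00.
K' ⊕ ipad = 5f 5b 6c 7f 36 36 36; K' ⊕ opad = 35 31 06 15 5c 5c 5c.
m1: inner = H(5f 5b 6c 7f 36 36 36 72 ac 05) = 03 6a; tag = H(35 31 06 15 5c 5c 5c 03 6a) = 0202 ← matches
m2: inner = H(5f 5b 6c 7f 36 36 36 b9 b4 86) = 04 3a; tag = H(35 31 06 15 5c 5c 5c 04 3a) = 01d3
m3: inner = H(5f 5b 6c 7f 36 36 36 f5 e1 dd) = 04 fa; tag = H(35 31 06 15 5c 5c 5c 04 fa) = 0293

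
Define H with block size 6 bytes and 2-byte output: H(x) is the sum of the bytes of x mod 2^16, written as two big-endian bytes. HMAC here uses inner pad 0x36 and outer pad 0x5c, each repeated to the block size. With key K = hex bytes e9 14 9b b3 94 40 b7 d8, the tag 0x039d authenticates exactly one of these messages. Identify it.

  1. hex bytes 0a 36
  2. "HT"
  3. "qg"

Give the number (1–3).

1

Key hex bytes e9 14 9b b3 94 40 b7 d8 is 8 bytes > B = 6, so hash it first: H(key) = 04 ae, then zero-pad to 6 bytes: K' = 04 ae 00 00 00 00.
K' ⊕ ipad = 32 98 36 36 36 36; K' ⊕ opad = 58 f2 5c 5c 5c 5c.
m1: inner = H(32 98 36 36 36 36 0a 36) = 01 e2; tag = H(58 f2 5c 5c 5c 5c 01 e2) = 039d ← matches
m2: inner = H(32 98 36 36 36 36 48 54) = 02 3e; tag = H(58 f2 5c 5c 5c 5c 02 3e) = 02fa
m3: inner = H(32 98 36 36 36 36 71 67) = 02 7a; tag = H(58 f2 5c 5c 5c 5c 02 7a) = 0336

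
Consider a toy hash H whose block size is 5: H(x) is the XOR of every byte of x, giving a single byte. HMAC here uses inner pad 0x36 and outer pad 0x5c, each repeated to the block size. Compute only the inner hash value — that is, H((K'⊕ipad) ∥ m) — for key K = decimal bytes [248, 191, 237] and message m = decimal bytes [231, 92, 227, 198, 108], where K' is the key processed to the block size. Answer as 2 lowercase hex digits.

6e

Key decimal bytes [248, 191, 237] = f8 bf ed is 3 bytes ≤ B = 5; zero-pad to 5 bytes: K' = f8 bf ed 00 00.
K' ⊕ ipad = ce 89 db 36 36.
Inner input = ce 89 db 36 36 ∥ e7 5c e3 c6 6c.
Inner hash: XOR ce⊕89⊕db⊕36⊕36⊕e7⊕5c⊕e3⊕c6⊕6c = 6e.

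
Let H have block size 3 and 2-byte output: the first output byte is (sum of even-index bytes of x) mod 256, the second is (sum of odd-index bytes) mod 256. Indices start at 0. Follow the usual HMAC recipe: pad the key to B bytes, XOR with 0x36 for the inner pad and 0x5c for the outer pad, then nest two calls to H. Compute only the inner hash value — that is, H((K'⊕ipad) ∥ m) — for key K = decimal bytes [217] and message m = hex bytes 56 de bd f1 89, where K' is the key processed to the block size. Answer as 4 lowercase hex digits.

f4d2

Key decimal bytes [217] = d9 is 1 byte ≤ B = 3; zero-pad to 3 bytes: K' = d9 00 00.
K' ⊕ ipad = ef 36 36.
Inner input = ef 36 36 ∥ 56 de bd f1 89.
Inner hash: even-index sum = 756 mod 256 = 244; odd-index sum = 466 mod 256 = 210 → f4 d2.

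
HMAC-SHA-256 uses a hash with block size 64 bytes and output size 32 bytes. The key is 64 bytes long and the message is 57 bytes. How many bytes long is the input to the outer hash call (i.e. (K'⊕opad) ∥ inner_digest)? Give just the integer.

Key is 64 ≤ 64 bytes, zero-padded: |K'| = 64.
Outer input = (K'⊕opad) ∥ H(inner) → 64 + 32 = 96 bytes.

96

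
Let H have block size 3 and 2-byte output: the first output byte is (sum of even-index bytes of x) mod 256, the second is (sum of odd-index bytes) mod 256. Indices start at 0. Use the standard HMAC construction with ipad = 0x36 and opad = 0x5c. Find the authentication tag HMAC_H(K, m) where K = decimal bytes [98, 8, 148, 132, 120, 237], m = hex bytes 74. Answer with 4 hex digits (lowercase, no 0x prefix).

51b3

Key decimal bytes [98, 8, 148, 132, 120, 237] = 62 08 94 84 78 ed is 6 bytes > B = 3, so hash it first: H(key) = 6e 79, then zero-pad to 3 bytes: K' = 6e 79 00.
K' ⊕ ipad = 58 4f 36.  K' ⊕ opad = 32 25 5c.
Inner input = (K'⊕ipad) ∥ m = 58 4f 36 ∥ 74.
Inner hash: even-index sum = 142 mod 256 = 142; odd-index sum = 195 mod 256 = 195 → 8e c3.
Outer input = (K'⊕opad) ∥ inner = 32 25 5c ∥ 8e c3.
Outer hash (tag): even-index sum = 337 mod 256 = 81; odd-index sum = 179 mod 256 = 179 → 51 b3.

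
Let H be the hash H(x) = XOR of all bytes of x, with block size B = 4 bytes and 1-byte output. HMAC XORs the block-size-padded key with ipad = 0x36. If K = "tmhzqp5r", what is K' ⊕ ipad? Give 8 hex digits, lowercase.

7b363636

Key "tmhzqp5r" = 74 6d 68 7a 71 70 35 72 is 8 bytes > B = 4, so hash it first: H(key) = 4d, then zero-pad to 4 bytes: K' = 4d 00 00 00.
XOR each byte with 0x36: 4d⊕36=7b, 00⊕36=36, 00⊕36=36, 00⊕36=36.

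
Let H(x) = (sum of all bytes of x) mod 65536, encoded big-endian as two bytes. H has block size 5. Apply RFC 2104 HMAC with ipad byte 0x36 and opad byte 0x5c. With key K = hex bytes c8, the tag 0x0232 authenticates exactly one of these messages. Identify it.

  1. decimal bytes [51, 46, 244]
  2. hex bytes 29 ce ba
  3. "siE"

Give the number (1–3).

1

Key hex bytes c8 is 1 byte ≤ B = 5; zero-pad to 5 bytes: K' = c8 00 00 00 00.
K' ⊕ ipad = fe 36 36 36 36; K' ⊕ opad = 94 5c 5c 5c 5c.
m1: inner = H(fe 36 36 36 36 33 2e f4) = 03 2b; tag = H(94 5c 5c 5c 5c 03 2b) = 0232 ← matches
m2: inner = H(fe 36 36 36 36 29 ce ba) = 03 87; tag = H(94 5c 5c 5c 5c 03 87) = 028e
m3: inner = H(fe 36 36 36 36 73 69 45) = 02 f7; tag = H(94 5c 5c 5c 5c 02 f7) = 02fd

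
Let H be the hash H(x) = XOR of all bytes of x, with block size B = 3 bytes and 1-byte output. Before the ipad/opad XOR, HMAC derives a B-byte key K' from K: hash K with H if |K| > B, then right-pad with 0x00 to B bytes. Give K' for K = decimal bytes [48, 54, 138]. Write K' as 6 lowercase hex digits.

Key decimal bytes [48, 54, 138] = 30 36 8a is exactly B = 3 bytes: K' = 30 36 8a.

30368a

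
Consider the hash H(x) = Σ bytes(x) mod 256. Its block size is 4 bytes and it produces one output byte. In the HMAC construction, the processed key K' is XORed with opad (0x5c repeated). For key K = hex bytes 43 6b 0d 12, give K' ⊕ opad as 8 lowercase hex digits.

Key hex bytes 43 6b 0d 12 is exactly B = 4 bytes: K' = 43 6b 0d 12.
XOR each byte with 0x5c: 43⊕5c=1f, 6b⊕5c=37, 0d⊕5c=51, 12⊕5c=4e.

1f37514e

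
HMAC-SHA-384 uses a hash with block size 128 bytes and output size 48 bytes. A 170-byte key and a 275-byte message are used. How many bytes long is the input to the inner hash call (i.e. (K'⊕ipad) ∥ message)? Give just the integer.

403

Key is 170 > 128 bytes, so it is hashed to 48 bytes then zero-padded to 128: |K'| = 128.
Inner input = (K'⊕ipad) ∥ m → 128 + 275 = 403 bytes.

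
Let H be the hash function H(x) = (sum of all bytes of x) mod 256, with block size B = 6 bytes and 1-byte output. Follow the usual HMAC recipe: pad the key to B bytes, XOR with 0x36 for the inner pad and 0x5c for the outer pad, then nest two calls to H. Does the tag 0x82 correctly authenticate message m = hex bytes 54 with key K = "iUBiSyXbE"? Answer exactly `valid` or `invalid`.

Key "iUBiSyXbE" = 69 55 42 69 53 79 58 62 45 is 9 bytes > B = 6, so hash it first: H(key) = 34, then zero-pad to 6 bytes: K' = 34 00 00 00 00 00.
K' ⊕ ipad = 02 36 36 36 36 36; K' ⊕ opad = 68 5c 5c 5c 5c 5c.
Inner hash: sum = 2+54+54+54+54+54+84 = 356; mod 256 = 100 → 64.
Outer hash (recomputed tag): sum = 104+92+92+92+92+92+100 = 664; mod 256 = 152 → 98.
Recomputed tag = 98; claimed = 82 → mismatch.

invalid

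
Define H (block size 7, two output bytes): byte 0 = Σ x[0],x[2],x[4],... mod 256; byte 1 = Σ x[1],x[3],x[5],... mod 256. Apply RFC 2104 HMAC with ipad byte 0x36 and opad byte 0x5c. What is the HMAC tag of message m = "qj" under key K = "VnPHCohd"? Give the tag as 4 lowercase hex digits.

Key "VnPHCohd" = 56 6e 50 48 43 6f 68 64 is 8 bytes > B = 7, so hash it first: H(key) = 51 89, then zero-pad to 7 bytes: K' = 51 89 00 00 00 00 00.
K' ⊕ ipad = 67 bf 36 36 36 36 36.  K' ⊕ opad = 0d d5 5c 5c 5c 5c 5c.
Inner input = (K'⊕ipad) ∥ m = 67 bf 36 36 36 36 36 ∥ 71 6a.
Inner hash: even-index sum = 371 mod 256 = 115; odd-index sum = 412 mod 256 = 156 → 73 9c.
Outer input = (K'⊕opad) ∥ inner = 0d d5 5c 5c 5c 5c 5c ∥ 73 9c.
Outer hash (tag): even-index sum = 445 mod 256 = 189; odd-index sum = 512 mod 256 = 0 → bd 00.

bd00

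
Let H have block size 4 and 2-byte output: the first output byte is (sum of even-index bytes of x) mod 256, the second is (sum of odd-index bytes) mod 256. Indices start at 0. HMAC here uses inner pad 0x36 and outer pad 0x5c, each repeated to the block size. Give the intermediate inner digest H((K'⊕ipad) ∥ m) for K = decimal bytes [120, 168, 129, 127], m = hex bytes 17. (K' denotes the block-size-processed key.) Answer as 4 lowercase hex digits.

Key decimal bytes [120, 168, 129, 127] = 78 a8 81 7f is exactly B = 4 bytes: K' = 78 a8 81 7f.
K' ⊕ ipad = 4e 9e b7 49.
Inner input = 4e 9e b7 49 ∥ 17.
Inner hash: even-index sum = 284 mod 256 = 28; odd-index sum = 231 mod 256 = 231 → 1c e7.

1ce7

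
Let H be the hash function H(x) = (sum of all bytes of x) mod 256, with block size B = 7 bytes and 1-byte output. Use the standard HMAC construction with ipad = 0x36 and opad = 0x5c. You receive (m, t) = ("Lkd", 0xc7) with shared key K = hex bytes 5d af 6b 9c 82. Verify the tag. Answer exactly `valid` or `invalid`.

valid

Key hex bytes 5d af 6b 9c 82 is 5 bytes ≤ B = 7; zero-pad to 7 bytes: K' = 5d af 6b 9c 82 00 00.
K' ⊕ ipad = 6b 99 5d aa b4 36 36; K' ⊕ opad = 01 f3 37 c0 de 5c 5c.
Inner hash: sum = 107+153+93+170+180+54+54+76+107+100 = 1094; mod 256 = 70 → 46.
Outer hash (recomputed tag): sum = 1+243+55+192+222+92+92+70 = 967; mod 256 = 199 → c7.
Recomputed tag = c7; claimed = c7 → match.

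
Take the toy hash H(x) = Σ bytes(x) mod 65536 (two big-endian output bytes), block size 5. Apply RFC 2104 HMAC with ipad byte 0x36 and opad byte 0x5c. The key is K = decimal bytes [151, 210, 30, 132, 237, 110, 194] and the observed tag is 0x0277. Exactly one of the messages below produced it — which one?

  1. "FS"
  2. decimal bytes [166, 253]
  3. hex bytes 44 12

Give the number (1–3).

Key decimal bytes [151, 210, 30, 132, 237, 110, 194] = 97 d2 1e 84 ed 6e c2 is 7 bytes > B = 5, so hash it first: H(key) = 04 28, then zero-pad to 5 bytes: K' = 04 28 00 00 00.
K' ⊕ ipad = 32 1e 36 36 36; K' ⊕ opad = 58 74 5c 5c 5c.
m1: inner = H(32 1e 36 36 36 46 53) = 01 8b; tag = H(58 74 5c 5c 5c 01 8b) = 026c
m2: inner = H(32 1e 36 36 36 a6 fd) = 02 95; tag = H(58 74 5c 5c 5c 02 95) = 0277 ← matches
m3: inner = H(32 1e 36 36 36 44 12) = 01 48; tag = H(58 74 5c 5c 5c 01 48) = 0229

2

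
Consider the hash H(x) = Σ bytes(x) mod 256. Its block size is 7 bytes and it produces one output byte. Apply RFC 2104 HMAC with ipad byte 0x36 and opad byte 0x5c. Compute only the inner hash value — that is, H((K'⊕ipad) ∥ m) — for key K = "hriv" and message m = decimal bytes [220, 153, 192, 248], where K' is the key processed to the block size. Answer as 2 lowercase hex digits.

10

Key "hriv" = 68 72 69 76 is 4 bytes ≤ B = 7; zero-pad to 7 bytes: K' = 68 72 69 76 00 00 00.
K' ⊕ ipad = 5e 44 5f 40 36 36 36.
Inner input = 5e 44 5f 40 36 36 36 ∥ dc 99 c0 f8.
Inner hash: sum = 94+68+95+64+54+54+54+220+153+192+248 = 1296; mod 256 = 16 → 10.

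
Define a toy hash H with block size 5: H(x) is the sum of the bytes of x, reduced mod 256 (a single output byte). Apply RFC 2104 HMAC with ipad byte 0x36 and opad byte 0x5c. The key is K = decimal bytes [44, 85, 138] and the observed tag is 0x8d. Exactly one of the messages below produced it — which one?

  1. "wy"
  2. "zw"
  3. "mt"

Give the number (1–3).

3

Key decimal bytes [44, 85, 138] = 2c 55 8a is 3 bytes ≤ B = 5; zero-pad to 5 bytes: K' = 2c 55 8a 00 00.
K' ⊕ ipad = 1a 63 bc 36 36; K' ⊕ opad = 70 09 d6 5c 5c.
m1: inner = H(1a 63 bc 36 36 77 79) = 95; tag = H(70 09 d6 5c 5c 95) = 9c
m2: inner = H(1a 63 bc 36 36 7a 77) = 96; tag = H(70 09 d6 5c 5c 96) = 9d
m3: inner = H(1a 63 bc 36 36 6d 74) = 86; tag = H(70 09 d6 5c 5c 86) = 8d ← matches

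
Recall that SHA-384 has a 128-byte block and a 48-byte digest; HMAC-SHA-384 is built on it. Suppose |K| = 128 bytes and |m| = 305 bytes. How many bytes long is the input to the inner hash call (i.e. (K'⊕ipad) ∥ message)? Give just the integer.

433

Key is 128 ≤ 128 bytes, zero-padded: |K'| = 128.
Inner input = (K'⊕ipad) ∥ m → 128 + 305 = 433 bytes.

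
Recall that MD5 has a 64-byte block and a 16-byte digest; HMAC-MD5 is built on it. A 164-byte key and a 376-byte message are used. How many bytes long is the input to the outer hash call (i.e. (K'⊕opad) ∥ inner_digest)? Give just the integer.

80

Key is 164 > 64 bytes, so it is hashed to 16 bytes then zero-padded to 64: |K'| = 64.
Outer input = (K'⊕opad) ∥ H(inner) → 64 + 16 = 80 bytes.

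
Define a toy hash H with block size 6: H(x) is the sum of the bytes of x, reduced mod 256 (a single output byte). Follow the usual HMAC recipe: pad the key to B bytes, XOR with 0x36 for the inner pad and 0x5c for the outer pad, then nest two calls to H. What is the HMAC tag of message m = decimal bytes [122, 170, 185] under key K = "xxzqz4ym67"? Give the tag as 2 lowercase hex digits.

Key "xxzqz4ym67" = 78 78 7a 71 7a 34 79 6d 36 37 is 10 bytes > B = 6, so hash it first: H(key) = dc, then zero-pad to 6 bytes: K' = dc 00 00 00 00 00.
K' ⊕ ipad = ea 36 36 36 36 36.  K' ⊕ opad = 80 5c 5c 5c 5c 5c.
Inner input = (K'⊕ipad) ∥ m = ea 36 36 36 36 36 ∥ 7a aa b9.
Inner hash: sum = 234+54+54+54+54+54+122+170+185 = 981; mod 256 = 213 → d5.
Outer input = (K'⊕opad) ∥ inner = 80 5c 5c 5c 5c 5c ∥ d5.
Outer hash (tag): sum = 128+92+92+92+92+92+213 = 801; mod 256 = 33 → 21.

21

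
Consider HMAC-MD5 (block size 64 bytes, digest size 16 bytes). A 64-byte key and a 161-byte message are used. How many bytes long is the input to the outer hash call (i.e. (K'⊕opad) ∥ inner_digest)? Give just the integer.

80

Key is 64 ≤ 64 bytes, zero-padded: |K'| = 64.
Outer input = (K'⊕opad) ∥ H(inner) → 64 + 16 = 80 bytes.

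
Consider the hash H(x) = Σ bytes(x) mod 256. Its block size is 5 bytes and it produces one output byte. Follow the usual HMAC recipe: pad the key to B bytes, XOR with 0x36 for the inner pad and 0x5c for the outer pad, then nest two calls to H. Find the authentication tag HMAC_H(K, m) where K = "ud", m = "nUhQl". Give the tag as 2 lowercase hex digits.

Key "ud" = 75 64 is 2 bytes ≤ B = 5; zero-pad to 5 bytes: K' = 75 64 00 00 00.
K' ⊕ ipad = 43 52 36 36 36.  K' ⊕ opad = 29 38 5c 5c 5c.
Inner input = (K'⊕ipad) ∥ m = 43 52 36 36 36 ∥ 6e 55 68 51 6c.
Inner hash: sum = 67+82+54+54+54+110+85+104+81+108 = 799; mod 256 = 31 → 1f.
Outer input = (K'⊕opad) ∥ inner = 29 38 5c 5c 5c ∥ 1f.
Outer hash (tag): sum = 41+56+92+92+92+31 = 404; mod 256 = 148 → 94.

94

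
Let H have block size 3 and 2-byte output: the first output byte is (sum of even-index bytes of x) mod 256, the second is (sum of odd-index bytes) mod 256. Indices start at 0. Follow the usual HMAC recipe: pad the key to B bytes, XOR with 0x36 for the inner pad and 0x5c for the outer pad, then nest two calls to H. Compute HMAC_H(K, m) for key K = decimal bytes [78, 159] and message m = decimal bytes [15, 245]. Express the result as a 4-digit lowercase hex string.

2666

Key decimal bytes [78, 159] = 4e 9f is 2 bytes ≤ B = 3; zero-pad to 3 bytes: K' = 4e 9f 00.
K' ⊕ ipad = 78 a9 36.  K' ⊕ opad = 12 c3 5c.
Inner input = (K'⊕ipad) ∥ m = 78 a9 36 ∥ 0f f5.
Inner hash: even-index sum = 419 mod 256 = 163; odd-index sum = 184 mod 256 = 184 → a3 b8.
Outer input = (K'⊕opad) ∥ inner = 12 c3 5c ∥ a3 b8.
Outer hash (tag): even-index sum = 294 mod 256 = 38; odd-index sum = 358 mod 256 = 102 → 26 66.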